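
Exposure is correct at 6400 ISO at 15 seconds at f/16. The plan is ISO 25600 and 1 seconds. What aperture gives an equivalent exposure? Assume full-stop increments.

ISO: 6400 → 12800 → 25600 — 2 stops higher (brighter).
Shutter speed: 15 → 8 → 4 → 2 → 1 — 4 stops faster (darker).
Net change so far: 2 stops darker. Offset with the aperture: f/16 → f/11 → f/8.

f/8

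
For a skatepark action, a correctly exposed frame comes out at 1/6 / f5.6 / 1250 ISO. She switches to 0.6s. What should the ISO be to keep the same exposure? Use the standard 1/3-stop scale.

Shutter speed: 1/6 → 1/5 → 1/4 → 0.3 → 0.4 → 0.5 → 0.6 — 2 stops longer (brighter).
Need 2 stops darker from the ISO: 1250 → 1000 → 800 → 640 → 500 → 400 → 320.

ISO 320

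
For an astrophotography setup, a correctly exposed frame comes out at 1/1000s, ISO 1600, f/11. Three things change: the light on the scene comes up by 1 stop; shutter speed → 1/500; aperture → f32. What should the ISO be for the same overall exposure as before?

Scene light: 1 stop brighter.
Shutter speed: 1/1000 → 1/500 — 1 stop longer (brighter).
Aperture: f/11 → f/16 → f/22 → f/32 — 3 stops stopped down (darker).
Net so far: 1 stop darker. ISO: 1600 → 3200.

ISO 3200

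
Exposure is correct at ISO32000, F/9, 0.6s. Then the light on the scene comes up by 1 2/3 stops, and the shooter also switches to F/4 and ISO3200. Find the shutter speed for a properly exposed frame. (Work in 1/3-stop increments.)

Scene light: 1 2/3 stops brighter.
Aperture: f/9 → f/8 → f/7.1 → f/6.3 → f/5.6 → f/5 → f/4.5 → f/4 — 2 1/3 stops wider (brighter).
ISO: 32000 → 25600 → 20000 → 16000 → 12800 → 10000 → 8000 → 6400 → 5000 → 4000 → 3200 — 3 1/3 stops lower (darker).
Net so far: 2/3 stop brighter. Shutter speed: 0.6 → 0.5 → 0.4.

0.4 s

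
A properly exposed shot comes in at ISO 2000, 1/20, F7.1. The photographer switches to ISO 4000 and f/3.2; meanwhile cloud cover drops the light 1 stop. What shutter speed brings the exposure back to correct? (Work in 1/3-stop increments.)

Scene light: 1 stop darker.
ISO: 2000 → 2500 → 3200 → 4000 — 1 stop raised (brighter).
Aperture: f/7.1 → f/6.3 → f/5.6 → f/5 → f/4.5 → f/4 → f/3.5 → f/3.2 — 2 1/3 stops wider (brighter).
Net so far: 2 1/3 stops brighter. Shutter speed: 1/20 → 1/25 → 1/30 → 1/40 → 1/50 → 1/60 → 1/80 → 1/100.

1/100s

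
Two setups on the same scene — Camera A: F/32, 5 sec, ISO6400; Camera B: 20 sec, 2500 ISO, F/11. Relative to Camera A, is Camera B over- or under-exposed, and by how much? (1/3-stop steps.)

3 2/3 stops brighter

Aperture: f/32 → f/29 → f/25 → f/22 → f/20 → f/18 → f/16 → f/14 → f/13 → f/11 — 3 stops opened up (brighter).
Shutter speed: 5 → 6 → 8 → 10 → 13 → 15 → 20 — 2 stops slower (brighter).
ISO: 6400 → 5000 → 4000 → 3200 → 2500 — 1 1/3 stops lower (darker).
Net: +3 +2 −1 1/3 = +3 2/3 stops.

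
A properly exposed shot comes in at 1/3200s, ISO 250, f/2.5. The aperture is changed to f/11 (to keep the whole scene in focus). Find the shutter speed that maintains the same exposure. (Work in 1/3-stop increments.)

Aperture: f/2.5 → f/2.8 → f/3.2 → f/3.5 → f/4 → f/4.5 → f/5 → f/5.6 → f/6.3 → f/7.1 → f/8 → f/9 → f/10 → f/11 — 4 1/3 stops smaller aperture (darker).
Need 4 1/3 stops brighter from the shutter speed: 1/3200 → 1/2500 → 1/2000 → 1/1600 → 1/1250 → 1/1000 → 1/800 → 1/640 → 1/500 → 1/400 → 1/320 → 1/250 → 1/200 → 1/160.

1/160s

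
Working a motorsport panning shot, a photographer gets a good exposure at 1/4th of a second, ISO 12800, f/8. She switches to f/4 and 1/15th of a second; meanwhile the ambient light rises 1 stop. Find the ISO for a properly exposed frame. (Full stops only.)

ISO 6400

Scene light: 1 stop brighter.
Aperture: f/8 → f/5.6 → f/4 — 2 stops wider (brighter).
Shutter speed: 1/4 → 1/8 → 1/15 — 2 stops faster (darker).
Net so far: 1 stop brighter. ISO: 12800 → 6400.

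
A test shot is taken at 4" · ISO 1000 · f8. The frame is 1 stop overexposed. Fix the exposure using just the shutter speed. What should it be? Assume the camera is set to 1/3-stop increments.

2 s

Overexposed by 1 stop → need 1 stop darker.
Shutter speed: 4 → 3.2 → 2.5 → 2.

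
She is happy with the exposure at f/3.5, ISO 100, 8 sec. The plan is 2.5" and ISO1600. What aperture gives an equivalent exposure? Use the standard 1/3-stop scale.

Shutter speed: 8 → 6 → 5 → 4 → 3.2 → 2.5 — 1 2/3 stops faster (darker).
ISO: 100 → 125 → 160 → 200 → 250 → 320 → 400 → 500 → 640 → 800 → 1000 → 1250 → 1600 — 4 stops raised (brighter).
Net change so far: 2 1/3 stops brighter. Offset with the aperture: f/3.5 → f/4 → f/4.5 → f/5 → f/5.6 → f/6.3 → f/7.1 → f/8.

f/8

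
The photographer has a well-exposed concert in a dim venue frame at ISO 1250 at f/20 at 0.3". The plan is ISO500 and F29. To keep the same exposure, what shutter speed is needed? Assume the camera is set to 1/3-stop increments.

ISO: 1250 → 1000 → 800 → 640 → 500 — 1 1/3 stops dropped (darker).
Aperture: f/20 → f/22 → f/25 → f/29 — 1 stop narrower (darker).
Net change so far: 2 1/3 stops darker. Offset with the shutter speed: 0.3 → 0.4 → 0.5 → 0.6 → 0.8 → 1 → 1.3 → 1.6.

1.6 s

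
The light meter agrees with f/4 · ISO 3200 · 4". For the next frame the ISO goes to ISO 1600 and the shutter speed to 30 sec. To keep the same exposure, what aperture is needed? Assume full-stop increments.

f/8

ISO: 3200 → 1600 — 1 stop lower (darker).
Shutter speed: 4 → 8 → 15 → 30 — 3 stops slower (brighter).
Net change so far: 2 stops brighter. Offset with the aperture: f/4 → f/5.6 → f/8.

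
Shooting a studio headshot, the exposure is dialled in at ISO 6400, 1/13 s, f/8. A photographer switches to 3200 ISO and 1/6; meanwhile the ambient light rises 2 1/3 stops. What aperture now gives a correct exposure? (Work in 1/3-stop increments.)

f/18

Scene light: 2 1/3 stops brighter.
ISO: 6400 → 5000 → 4000 → 3200 — 1 stop lower (darker).
Shutter speed: 1/13 → 1/10 → 1/8 → 1/6 — 1 stop longer (brighter).
Net so far: 2 1/3 stops brighter. Aperture: f/8 → f/9 → f/10 → f/11 → f/13 → f/14 → f/16 → f/18.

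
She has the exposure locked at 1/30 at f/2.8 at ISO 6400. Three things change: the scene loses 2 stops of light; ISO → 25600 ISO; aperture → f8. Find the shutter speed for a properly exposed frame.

Scene light: 2 stops darker.
ISO: 6400 → 12800 → 25600 — 2 stops higher (brighter).
Aperture: f/2.8 → f/4 → f/5.6 → f/8 — 3 stops smaller aperture (darker).
Net so far: 3 stops darker. Shutter speed: 1/30 → 1/15 → 1/8 → 1/4.

1/4s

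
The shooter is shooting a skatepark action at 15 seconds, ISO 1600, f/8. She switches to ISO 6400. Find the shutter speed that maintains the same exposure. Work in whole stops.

ISO: 1600 → 3200 → 6400 — 2 stops raised (brighter).
Need 2 stops darker from the shutter speed: 15 → 8 → 4.

4 s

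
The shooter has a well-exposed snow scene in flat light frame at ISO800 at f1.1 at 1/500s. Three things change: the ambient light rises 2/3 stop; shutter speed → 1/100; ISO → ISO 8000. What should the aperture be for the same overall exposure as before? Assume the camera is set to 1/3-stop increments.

f/10

Scene light: 2/3 stop brighter.
Shutter speed: 1/500 → 1/400 → 1/320 → 1/250 → 1/200 → 1/160 → 1/125 → 1/100 — 2 1/3 stops slower (brighter).
ISO: 800 → 1000 → 1250 → 1600 → 2000 → 2500 → 3200 → 4000 → 5000 → 6400 → 8000 — 3 1/3 stops raised (brighter).
Net so far: 6 1/3 stops brighter. Aperture: f/1.1 → f/1.2 → f/1.4 → f/1.6 → f/1.8 → f/2 → f/2.2 → f/2.5 → f/2.8 → f/3.2 → f/3.5 → f/4 → f/4.5 → f/5 → f/5.6 → f/6.3 → f/7.1 → f/8 → f/9 → f/10.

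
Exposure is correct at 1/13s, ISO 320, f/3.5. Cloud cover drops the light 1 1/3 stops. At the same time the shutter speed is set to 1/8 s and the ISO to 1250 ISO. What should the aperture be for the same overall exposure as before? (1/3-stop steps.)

Scene light: 1 1/3 stops darker.
Shutter speed: 1/13 → 1/10 → 1/8 — 2/3 stop longer (brighter).
ISO: 320 → 400 → 500 → 640 → 800 → 1000 → 1250 — 2 stops higher (brighter).
Net so far: 1 1/3 stops brighter. Aperture: f/3.5 → f/4 → f/4.5 → f/5 → f/5.6.

f/5.6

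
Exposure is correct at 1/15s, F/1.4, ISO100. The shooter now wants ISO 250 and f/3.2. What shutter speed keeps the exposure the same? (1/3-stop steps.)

1/8s

ISO: 100 → 125 → 160 → 200 → 250 — 1 1/3 stops higher (brighter).
Aperture: f/1.4 → f/1.6 → f/1.8 → f/2 → f/2.2 → f/2.5 → f/2.8 → f/3.2 — 2 1/3 stops stopped down (darker).
Net change so far: 1 stop darker. Offset with the shutter speed: 1/15 → 1/13 → 1/10 → 1/8.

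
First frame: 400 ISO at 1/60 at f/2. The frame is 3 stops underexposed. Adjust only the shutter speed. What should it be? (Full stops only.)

1/8s

Underexposed by 3 stops → need 3 stops brighter.
Shutter speed: 1/60 → 1/30 → 1/15 → 1/8.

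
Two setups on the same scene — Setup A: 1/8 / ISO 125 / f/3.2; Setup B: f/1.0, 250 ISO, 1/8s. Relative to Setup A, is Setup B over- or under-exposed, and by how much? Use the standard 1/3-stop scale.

4 1/3 stops brighter

Aperture: f/3.2 → f/2.8 → f/2.5 → f/2.2 → f/2 → f/1.8 → f/1.6 → f/1.4 → f/1.2 → f/1.1 → f/1.0 — 3 1/3 stops larger aperture (brighter).
Shutter speed: unchanged.
ISO: 125 → 160 → 200 → 250 — 1 stop raised (brighter).
Net: +3 1/3 +1 = +4 1/3 stops.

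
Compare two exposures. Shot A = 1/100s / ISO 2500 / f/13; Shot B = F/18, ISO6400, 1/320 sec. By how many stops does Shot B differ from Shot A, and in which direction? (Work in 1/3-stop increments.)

Aperture: f/13 → f/14 → f/16 → f/18 — 1 stop stopped down (darker).
Shutter speed: 1/100 → 1/125 → 1/160 → 1/200 → 1/250 → 1/320 — 1 2/3 stops shorter (darker).
ISO: 2500 → 3200 → 4000 → 5000 → 6400 — 1 1/3 stops raised (brighter).
Net: −1 −1 2/3 +1 1/3 = −1 1/3 stops.

1 1/3 stops darker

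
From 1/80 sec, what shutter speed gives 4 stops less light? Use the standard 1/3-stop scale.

Shutter speed: 1/80 → 1/100 → 1/125 → 1/160 → 1/200 → 1/250 → 1/320 → 1/400 → 1/500 → 1/640 → 1/800 → 1/1000 → 1/1250 — 4 stops shorter (darker).

1/1250s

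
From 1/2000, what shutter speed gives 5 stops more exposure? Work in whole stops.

1/60s

Shutter speed: 1/2000 → 1/1000 → 1/500 → 1/250 → 1/125 → 1/60 — 5 stops longer (brighter).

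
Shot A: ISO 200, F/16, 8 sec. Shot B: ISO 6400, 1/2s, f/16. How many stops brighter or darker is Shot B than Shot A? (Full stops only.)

1 stop brighter

Aperture: unchanged.
Shutter speed: 8 → 4 → 2 → 1 → 1/2 — 4 stops faster (darker).
ISO: 200 → 400 → 800 → 1600 → 3200 → 6400 — 5 stops higher (brighter).
Net: −4 +5 = +1 stop.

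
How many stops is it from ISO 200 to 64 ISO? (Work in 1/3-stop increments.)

200 → 160 → 125 → 100 → 80 → 64 — count the steps: 5 third-stops = 1 2/3 stops.

1 2/3 stops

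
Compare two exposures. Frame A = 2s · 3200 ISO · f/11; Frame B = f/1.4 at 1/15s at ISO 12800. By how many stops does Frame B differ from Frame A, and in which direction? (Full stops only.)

Aperture: f/11 → f/8 → f/5.6 → f/4 → f/2.8 → f/2 → f/1.4 — 6 stops larger aperture (brighter).
Shutter speed: 2 → 1 → 1/2 → 1/4 → 1/8 → 1/15 — 5 stops faster (darker).
ISO: 3200 → 6400 → 12800 — 2 stops raised (brighter).
Net: +6 −5 +2 = +3 stops.

3 stops brighter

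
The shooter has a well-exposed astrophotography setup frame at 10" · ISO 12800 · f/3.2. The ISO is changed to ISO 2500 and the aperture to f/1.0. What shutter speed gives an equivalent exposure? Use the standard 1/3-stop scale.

ISO: 12800 → 10000 → 8000 → 6400 → 5000 → 4000 → 3200 → 2500 — 2 1/3 stops dropped (darker).
Aperture: f/3.2 → f/2.8 → f/2.5 → f/2.2 → f/2 → f/1.8 → f/1.6 → f/1.4 → f/1.2 → f/1.1 → f/1.0 — 3 1/3 stops opened up (brighter).
Net change so far: 1 stop brighter. Offset with the shutter speed: 10 → 8 → 6 → 5.

5 s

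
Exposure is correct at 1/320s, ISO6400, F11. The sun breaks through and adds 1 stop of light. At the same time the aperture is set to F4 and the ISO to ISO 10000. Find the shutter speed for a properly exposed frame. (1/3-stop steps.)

1/8000s

Scene light: 1 stop brighter.
Aperture: f/11 → f/10 → f/9 → f/8 → f/7.1 → f/6.3 → f/5.6 → f/5 → f/4.5 → f/4 — 3 stops wider (brighter).
ISO: 6400 → 8000 → 10000 — 2/3 stop higher (brighter).
Net so far: 4 2/3 stops brighter. Shutter speed: 1/320 → 1/400 → 1/500 → 1/640 → 1/800 → 1/1000 → 1/1250 → 1/1600 → 1/2000 → 1/2500 → 1/3200 → 1/4000 → 1/5000 → 1/6400 → 1/8000.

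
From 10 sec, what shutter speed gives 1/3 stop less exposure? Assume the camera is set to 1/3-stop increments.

8 s

Shutter speed: 10 → 8 — 1/3 stop faster (darker).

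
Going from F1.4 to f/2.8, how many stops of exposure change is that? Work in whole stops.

f/1.4 → f/2 → f/2.8 — count the steps: 2 stops.

2 stops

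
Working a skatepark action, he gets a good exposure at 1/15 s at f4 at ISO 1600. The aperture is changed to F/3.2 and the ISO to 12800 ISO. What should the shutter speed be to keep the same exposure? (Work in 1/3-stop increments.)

1/200s

Aperture: f/4 → f/3.5 → f/3.2 — 2/3 stop wider (brighter).
ISO: 1600 → 2000 → 2500 → 3200 → 4000 → 5000 → 6400 → 8000 → 10000 → 12800 — 3 stops raised (brighter).
Net change so far: 3 2/3 stops brighter. Offset with the shutter speed: 1/15 → 1/20 → 1/25 → 1/30 → 1/40 → 1/50 → 1/60 → 1/80 → 1/100 → 1/125 → 1/160 → 1/200.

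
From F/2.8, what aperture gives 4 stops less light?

Aperture: f/2.8 → f/4 → f/5.6 → f/8 → f/11 — 4 stops smaller aperture (darker).

f/11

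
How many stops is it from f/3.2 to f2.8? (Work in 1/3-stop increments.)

1/3 stop

f/3.2 → f/2.8 — count the steps: 1 third-stops = 1/3 stop.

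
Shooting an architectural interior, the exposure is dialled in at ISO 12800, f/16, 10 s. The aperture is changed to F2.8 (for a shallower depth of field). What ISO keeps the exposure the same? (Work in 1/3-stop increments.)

ISO 400

Aperture: f/16 → f/14 → f/13 → f/11 → f/10 → f/9 → f/8 → f/7.1 → f/6.3 → f/5.6 → f/5 → f/4.5 → f/4 → f/3.5 → f/3.2 → f/2.8 — 5 stops larger aperture (brighter).
Need 5 stops darker from the ISO: 12800 → 10000 → 8000 → 6400 → 5000 → 4000 → 3200 → 2500 → 2000 → 1600 → 1250 → 1000 → 800 → 640 → 500 → 400.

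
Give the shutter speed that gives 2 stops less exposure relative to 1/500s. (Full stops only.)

1/2000s

Shutter speed: 1/500 → 1/1000 → 1/2000 — 2 stops faster (darker).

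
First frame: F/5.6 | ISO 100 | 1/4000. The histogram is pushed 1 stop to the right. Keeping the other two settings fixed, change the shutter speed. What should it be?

Overexposed by 1 stop → need 1 stop darker.
Shutter speed: 1/4000 → 1/8000.

1/8000s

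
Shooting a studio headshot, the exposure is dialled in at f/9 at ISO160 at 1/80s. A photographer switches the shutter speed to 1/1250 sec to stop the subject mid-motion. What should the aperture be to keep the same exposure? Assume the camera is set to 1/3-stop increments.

Shutter speed: 1/80 → 1/100 → 1/125 → 1/160 → 1/200 → 1/250 → 1/320 → 1/400 → 1/500 → 1/640 → 1/800 → 1/1000 → 1/1250 — 4 stops shorter (darker).
Need 4 stops brighter from the aperture: f/9 → f/8 → f/7.1 → f/6.3 → f/5.6 → f/5 → f/4.5 → f/4 → f/3.5 → f/3.2 → f/2.8 → f/2.5 → f/2.2.

f/2.2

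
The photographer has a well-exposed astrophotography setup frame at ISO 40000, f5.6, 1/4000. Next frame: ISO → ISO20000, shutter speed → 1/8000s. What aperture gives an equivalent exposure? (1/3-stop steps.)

f/2.8

ISO: 40000 → 32000 → 25600 → 20000 — 1 stop lower (darker).
Shutter speed: 1/4000 → 1/5000 → 1/6400 → 1/8000 — 1 stop shorter (darker).
Net change so far: 2 stops darker. Offset with the aperture: f/5.6 → f/5 → f/4.5 → f/4 → f/3.5 → f/3.2 → f/2.8.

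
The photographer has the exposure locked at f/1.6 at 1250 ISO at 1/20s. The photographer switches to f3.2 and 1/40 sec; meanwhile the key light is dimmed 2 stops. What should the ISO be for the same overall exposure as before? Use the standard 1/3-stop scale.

ISO 40000

Scene light: 2 stops darker.
Aperture: f/1.6 → f/1.8 → f/2 → f/2.2 → f/2.5 → f/2.8 → f/3.2 — 2 stops smaller aperture (darker).
Shutter speed: 1/20 → 1/25 → 1/30 → 1/40 — 1 stop shorter (darker).
Net so far: 5 stops darker. ISO: 1250 → 1600 → 2000 → 2500 → 3200 → 4000 → 5000 → 6400 → 8000 → 10000 → 12800 → 16000 → 20000 → 25600 → 32000 → 40000.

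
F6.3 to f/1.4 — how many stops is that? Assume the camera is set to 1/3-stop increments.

4 1/3 stops

f/6.3 → f/5.6 → f/5 → f/4.5 → f/4 → f/3.5 → f/3.2 → f/2.8 → f/2.5 → f/2.2 → f/2 → f/1.8 → f/1.6 → f/1.4 — count the steps: 13 third-stops = 4 1/3 stops.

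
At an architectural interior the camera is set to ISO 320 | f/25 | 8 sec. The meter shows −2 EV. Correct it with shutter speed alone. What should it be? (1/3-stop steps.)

Underexposed by 2 stops → need 2 stops brighter.
Shutter speed: 8 → 10 → 13 → 15 → 20 → 25 → 30.

30 s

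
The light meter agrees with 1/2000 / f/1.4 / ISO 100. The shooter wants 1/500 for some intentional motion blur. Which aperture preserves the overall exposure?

f/2.8

Shutter speed: 1/2000 → 1/1000 → 1/500 — 2 stops longer (brighter).
Need 2 stops darker from the aperture: f/1.4 → f/2 → f/2.8.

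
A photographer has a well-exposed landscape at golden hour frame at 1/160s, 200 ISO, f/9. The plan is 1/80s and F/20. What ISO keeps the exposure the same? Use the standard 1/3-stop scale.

ISO 500

Shutter speed: 1/160 → 1/125 → 1/100 → 1/80 — 1 stop longer (brighter).
Aperture: f/9 → f/10 → f/11 → f/13 → f/14 → f/16 → f/18 → f/20 — 2 1/3 stops smaller aperture (darker).
Net change so far: 1 1/3 stops darker. Offset with the ISO: 200 → 250 → 320 → 400 → 500.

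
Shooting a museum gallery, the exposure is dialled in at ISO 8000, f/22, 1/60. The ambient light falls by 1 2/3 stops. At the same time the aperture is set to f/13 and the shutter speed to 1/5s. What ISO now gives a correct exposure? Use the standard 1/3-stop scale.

Scene light: 1 2/3 stops darker.
Aperture: f/22 → f/20 → f/18 → f/16 → f/14 → f/13 — 1 2/3 stops wider (brighter).
Shutter speed: 1/60 → 1/50 → 1/40 → 1/30 → 1/25 → 1/20 → 1/15 → 1/13 → 1/10 → 1/8 → 1/6 → 1/5 — 3 2/3 stops longer (brighter).
Net so far: 3 2/3 stops brighter. ISO: 8000 → 6400 → 5000 → 4000 → 3200 → 2500 → 2000 → 1600 → 1250 → 1000 → 800 → 640.

ISO 640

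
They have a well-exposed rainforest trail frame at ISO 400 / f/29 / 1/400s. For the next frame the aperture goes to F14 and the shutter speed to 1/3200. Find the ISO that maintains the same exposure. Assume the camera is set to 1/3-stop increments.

ISO 800

Aperture: f/29 → f/25 → f/22 → f/20 → f/18 → f/16 → f/14 — 2 stops wider (brighter).
Shutter speed: 1/400 → 1/500 → 1/640 → 1/800 → 1/1000 → 1/1250 → 1/1600 → 1/2000 → 1/2500 → 1/3200 — 3 stops faster (darker).
Net change so far: 1 stop darker. Offset with the ISO: 400 → 500 → 640 → 800.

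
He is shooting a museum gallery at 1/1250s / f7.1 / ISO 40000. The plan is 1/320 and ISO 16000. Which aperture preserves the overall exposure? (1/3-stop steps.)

f/9

Shutter speed: 1/1250 → 1/1000 → 1/800 → 1/640 → 1/500 → 1/400 → 1/320 — 2 stops slower (brighter).
ISO: 40000 → 32000 → 25600 → 20000 → 16000 — 1 1/3 stops lower (darker).
Net change so far: 2/3 stop brighter. Offset with the aperture: f/7.1 → f/8 → f/9.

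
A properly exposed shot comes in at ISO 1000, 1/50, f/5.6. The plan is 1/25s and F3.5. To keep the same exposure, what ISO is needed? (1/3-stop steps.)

Shutter speed: 1/50 → 1/40 → 1/30 → 1/25 — 1 stop slower (brighter).
Aperture: f/5.6 → f/5 → f/4.5 → f/4 → f/3.5 — 1 1/3 stops opened up (brighter).
Net change so far: 2 1/3 stops brighter. Offset with the ISO: 1000 → 800 → 640 → 500 → 400 → 320 → 250 → 200.

ISO 200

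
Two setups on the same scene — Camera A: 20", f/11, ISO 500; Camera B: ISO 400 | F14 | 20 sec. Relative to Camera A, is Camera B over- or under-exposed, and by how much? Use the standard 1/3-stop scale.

1 stop darker

Aperture: f/11 → f/13 → f/14 — 2/3 stop narrower (darker).
Shutter speed: unchanged.
ISO: 500 → 400 — 1/3 stop dropped (darker).
Net: −2/3 −1/3 = −1 stop.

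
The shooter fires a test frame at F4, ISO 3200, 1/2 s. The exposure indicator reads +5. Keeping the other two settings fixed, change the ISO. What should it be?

ISO 100

Overexposed by 5 stops → need 5 stops darker.
ISO: 3200 → 1600 → 800 → 400 → 200 → 100.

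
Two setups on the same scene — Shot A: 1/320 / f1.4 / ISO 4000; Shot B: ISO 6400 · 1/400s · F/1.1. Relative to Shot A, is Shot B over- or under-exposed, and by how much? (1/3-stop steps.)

Aperture: f/1.4 → f/1.2 → f/1.1 — 2/3 stop larger aperture (brighter).
Shutter speed: 1/320 → 1/400 — 1/3 stop shorter (darker).
ISO: 4000 → 5000 → 6400 — 2/3 stop higher (brighter).
Net: +2/3 −1/3 +2/3 = +1 stop.

1 stop brighter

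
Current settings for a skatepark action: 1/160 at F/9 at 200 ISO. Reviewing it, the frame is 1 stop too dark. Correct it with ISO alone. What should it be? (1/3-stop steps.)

ISO 400

Underexposed by 1 stop → need 1 stop brighter.
ISO: 200 → 250 → 320 → 400.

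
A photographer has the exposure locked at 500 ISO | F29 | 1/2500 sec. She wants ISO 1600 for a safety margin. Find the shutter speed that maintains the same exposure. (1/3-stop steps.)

1/8000s

ISO: 500 → 640 → 800 → 1000 → 1250 → 1600 — 1 2/3 stops higher (brighter).
Need 1 2/3 stops darker from the shutter speed: 1/2500 → 1/3200 → 1/4000 → 1/5000 → 1/6400 → 1/8000.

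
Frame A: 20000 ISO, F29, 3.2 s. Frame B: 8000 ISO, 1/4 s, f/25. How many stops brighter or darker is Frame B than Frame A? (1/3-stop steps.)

4 2/3 stops darker

Aperture: f/29 → f/25 — 1/3 stop larger aperture (brighter).
Shutter speed: 3.2 → 2.5 → 2 → 1.6 → 1.3 → 1 → 0.8 → 0.6 → 0.5 → 0.4 → 0.3 → 1/4 — 3 2/3 stops faster (darker).
ISO: 20000 → 16000 → 12800 → 10000 → 8000 — 1 1/3 stops dropped (darker).
Net: +1/3 −3 2/3 −1 1/3 = −4 2/3 stops.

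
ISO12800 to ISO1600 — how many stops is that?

12800 → 6400 → 3200 → 1600 — count the steps: 3 stops.

3 stops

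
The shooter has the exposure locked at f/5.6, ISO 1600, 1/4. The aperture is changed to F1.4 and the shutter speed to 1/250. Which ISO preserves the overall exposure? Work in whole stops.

ISO 6400

Aperture: f/5.6 → f/4 → f/2.8 → f/2 → f/1.4 — 4 stops wider (brighter).
Shutter speed: 1/4 → 1/8 → 1/15 → 1/30 → 1/60 → 1/125 → 1/250 — 6 stops shorter (darker).
Net change so far: 2 stops darker. Offset with the ISO: 1600 → 3200 → 6400.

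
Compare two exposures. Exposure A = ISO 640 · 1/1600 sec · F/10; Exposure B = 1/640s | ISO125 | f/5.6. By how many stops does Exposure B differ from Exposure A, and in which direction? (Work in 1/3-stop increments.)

Aperture: f/10 → f/9 → f/8 → f/7.1 → f/6.3 → f/5.6 — 1 2/3 stops larger aperture (brighter).
Shutter speed: 1/1600 → 1/1250 → 1/1000 → 1/800 → 1/640 — 1 1/3 stops longer (brighter).
ISO: 640 → 500 → 400 → 320 → 250 → 200 → 160 → 125 — 2 1/3 stops dropped (darker).
Net: +1 2/3 +1 1/3 −2 1/3 = +2/3 stops.

2/3 stop brighter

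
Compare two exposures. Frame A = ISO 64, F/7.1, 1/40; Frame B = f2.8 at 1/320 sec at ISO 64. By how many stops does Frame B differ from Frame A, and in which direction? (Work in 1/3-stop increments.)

Aperture: f/7.1 → f/6.3 → f/5.6 → f/5 → f/4.5 → f/4 → f/3.5 → f/3.2 → f/2.8 — 2 2/3 stops opened up (brighter).
Shutter speed: 1/40 → 1/50 → 1/60 → 1/80 → 1/100 → 1/125 → 1/160 → 1/200 → 1/250 → 1/320 — 3 stops shorter (darker).
ISO: unchanged.
Net: +2 2/3 −3 = −1/3 stops.

1/3 stop darker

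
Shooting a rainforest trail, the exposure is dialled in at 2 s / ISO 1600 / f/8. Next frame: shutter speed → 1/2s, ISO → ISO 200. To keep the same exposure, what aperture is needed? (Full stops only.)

Shutter speed: 2 → 1 → 1/2 — 2 stops faster (darker).
ISO: 1600 → 800 → 400 → 200 — 3 stops lower (darker).
Net change so far: 5 stops darker. Offset with the aperture: f/8 → f/5.6 → f/4 → f/2.8 → f/2 → f/1.4.

f/1.4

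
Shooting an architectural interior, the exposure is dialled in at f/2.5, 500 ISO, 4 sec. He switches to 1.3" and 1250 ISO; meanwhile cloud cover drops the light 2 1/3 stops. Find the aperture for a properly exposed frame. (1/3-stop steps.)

f/1.0

Scene light: 2 1/3 stops darker.
Shutter speed: 4 → 3.2 → 2.5 → 2 → 1.6 → 1.3 — 1 2/3 stops faster (darker).
ISO: 500 → 640 → 800 → 1000 → 1250 — 1 1/3 stops higher (brighter).
Net so far: 2 2/3 stops darker. Aperture: f/2.5 → f/2.2 → f/2 → f/1.8 → f/1.6 → f/1.4 → f/1.2 → f/1.1 → f/1.0.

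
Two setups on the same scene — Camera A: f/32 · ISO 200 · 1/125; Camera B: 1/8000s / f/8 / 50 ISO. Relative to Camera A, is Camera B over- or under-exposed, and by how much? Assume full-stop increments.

Aperture: f/32 → f/22 → f/16 → f/11 → f/8 — 4 stops opened up (brighter).
Shutter speed: 1/125 → 1/250 → 1/500 → 1/1000 → 1/2000 → 1/4000 → 1/8000 — 6 stops faster (darker).
ISO: 200 → 100 → 50 — 2 stops dropped (darker).
Net: +4 −6 −2 = −4 stops.

4 stops darker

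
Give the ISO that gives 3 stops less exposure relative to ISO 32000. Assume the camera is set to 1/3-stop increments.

ISO 4000

ISO: 32000 → 25600 → 20000 → 16000 → 12800 → 10000 → 8000 → 6400 → 5000 → 4000 — 3 stops lower (darker).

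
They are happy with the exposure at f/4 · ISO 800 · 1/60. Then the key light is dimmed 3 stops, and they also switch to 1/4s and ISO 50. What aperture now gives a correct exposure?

f/1.4

Scene light: 3 stops darker.
Shutter speed: 1/60 → 1/30 → 1/15 → 1/8 → 1/4 — 4 stops longer (brighter).
ISO: 800 → 400 → 200 → 100 → 50 — 4 stops lower (darker).
Net so far: 3 stops darker. Aperture: f/4 → f/2.8 → f/2 → f/1.4.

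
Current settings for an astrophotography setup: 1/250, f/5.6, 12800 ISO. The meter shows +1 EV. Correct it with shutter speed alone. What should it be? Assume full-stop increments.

Overexposed by 1 stop → need 1 stop darker.
Shutter speed: 1/250 → 1/500.

1/500s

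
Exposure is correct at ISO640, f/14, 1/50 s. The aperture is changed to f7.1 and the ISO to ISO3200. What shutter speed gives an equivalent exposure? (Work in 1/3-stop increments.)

1/1000s

Aperture: f/14 → f/13 → f/11 → f/10 → f/9 → f/8 → f/7.1 — 2 stops opened up (brighter).
ISO: 640 → 800 → 1000 → 1250 → 1600 → 2000 → 2500 → 3200 — 2 1/3 stops raised (brighter).
Net change so far: 4 1/3 stops brighter. Offset with the shutter speed: 1/50 → 1/60 → 1/80 → 1/100 → 1/125 → 1/160 → 1/200 → 1/250 → 1/320 → 1/400 → 1/500 → 1/640 → 1/800 → 1/1000.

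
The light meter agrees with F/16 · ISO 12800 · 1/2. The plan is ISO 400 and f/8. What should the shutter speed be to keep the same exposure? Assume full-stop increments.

ISO: 12800 → 6400 → 3200 → 1600 → 800 → 400 — 5 stops dropped (darker).
Aperture: f/16 → f/11 → f/8 — 2 stops larger aperture (brighter).
Net change so far: 3 stops darker. Offset with the shutter speed: 1/2 → 1 → 2 → 4.

4 s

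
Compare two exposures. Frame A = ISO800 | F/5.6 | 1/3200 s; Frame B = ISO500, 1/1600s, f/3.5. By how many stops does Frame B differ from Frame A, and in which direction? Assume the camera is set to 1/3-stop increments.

Aperture: f/5.6 → f/5 → f/4.5 → f/4 → f/3.5 — 1 1/3 stops larger aperture (brighter).
Shutter speed: 1/3200 → 1/2500 → 1/2000 → 1/1600 — 1 stop slower (brighter).
ISO: 800 → 640 → 500 — 2/3 stop dropped (darker).
Net: +1 1/3 +1 −2/3 = +1 2/3 stops.

1 2/3 stops brighter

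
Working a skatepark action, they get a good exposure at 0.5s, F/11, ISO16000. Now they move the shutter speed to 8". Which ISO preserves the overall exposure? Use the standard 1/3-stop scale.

Shutter speed: 0.5 → 0.6 → 0.8 → 1 → 1.3 → 1.6 → 2 → 2.5 → 3.2 → 4 → 5 → 6 → 8 — 4 stops slower (brighter).
Need 4 stops darker from the ISO: 16000 → 12800 → 10000 → 8000 → 6400 → 5000 → 4000 → 3200 → 2500 → 2000 → 1600 → 1250 → 1000.

ISO 1000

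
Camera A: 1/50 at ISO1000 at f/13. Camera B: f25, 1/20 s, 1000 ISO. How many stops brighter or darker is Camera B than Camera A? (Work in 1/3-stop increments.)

2/3 stop darker

Aperture: f/13 → f/14 → f/16 → f/18 → f/20 → f/22 → f/25 — 2 stops smaller aperture (darker).
Shutter speed: 1/50 → 1/40 → 1/30 → 1/25 → 1/20 — 1 1/3 stops longer (brighter).
ISO: unchanged.
Net: −2 +1 1/3 = −2/3 stops.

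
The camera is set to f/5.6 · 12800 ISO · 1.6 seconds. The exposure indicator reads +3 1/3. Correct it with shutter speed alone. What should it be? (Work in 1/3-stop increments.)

Overexposed by 3 1/3 stops → need 3 1/3 stops darker.
Shutter speed: 1.6 → 1.3 → 1 → 0.8 → 0.6 → 0.5 → 0.4 → 0.3 → 1/4 → 1/5 → 1/6.

1/6s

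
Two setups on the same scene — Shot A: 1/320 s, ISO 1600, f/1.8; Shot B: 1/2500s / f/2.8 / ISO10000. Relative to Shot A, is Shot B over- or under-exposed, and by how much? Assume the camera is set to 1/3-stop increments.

Aperture: f/1.8 → f/2 → f/2.2 → f/2.5 → f/2.8 — 1 1/3 stops narrower (darker).
Shutter speed: 1/320 → 1/400 → 1/500 → 1/640 → 1/800 → 1/1000 → 1/1250 → 1/1600 → 1/2000 → 1/2500 — 3 stops faster (darker).
ISO: 1600 → 2000 → 2500 → 3200 → 4000 → 5000 → 6400 → 8000 → 10000 — 2 2/3 stops higher (brighter).
Net: −1 1/3 −3 +2 2/3 = −1 2/3 stops.

1 2/3 stops darker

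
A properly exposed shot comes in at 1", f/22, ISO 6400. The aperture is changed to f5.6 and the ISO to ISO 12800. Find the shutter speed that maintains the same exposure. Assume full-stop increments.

Aperture: f/22 → f/16 → f/11 → f/8 → f/5.6 — 4 stops opened up (brighter).
ISO: 6400 → 12800 — 1 stop raised (brighter).
Net change so far: 5 stops brighter. Offset with the shutter speed: 1 → 1/2 → 1/4 → 1/8 → 1/15 → 1/30.

1/30s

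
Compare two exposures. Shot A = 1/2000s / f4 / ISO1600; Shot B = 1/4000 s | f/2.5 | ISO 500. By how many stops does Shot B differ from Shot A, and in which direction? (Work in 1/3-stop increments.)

Aperture: f/4 → f/3.5 → f/3.2 → f/2.8 → f/2.5 — 1 1/3 stops opened up (brighter).
Shutter speed: 1/2000 → 1/2500 → 1/3200 → 1/4000 — 1 stop faster (darker).
ISO: 1600 → 1250 → 1000 → 800 → 640 → 500 — 1 2/3 stops dropped (darker).
Net: +1 1/3 −1 −1 2/3 = −1 1/3 stops.

1 1/3 stops darker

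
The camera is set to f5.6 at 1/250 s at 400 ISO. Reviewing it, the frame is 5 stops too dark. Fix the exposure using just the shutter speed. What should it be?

Underexposed by 5 stops → need 5 stops brighter.
Shutter speed: 1/250 → 1/125 → 1/60 → 1/30 → 1/15 → 1/8.

1/8s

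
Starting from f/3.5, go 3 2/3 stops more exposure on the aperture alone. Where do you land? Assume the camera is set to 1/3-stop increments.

f/1.0

Aperture: f/3.5 → f/3.2 → f/2.8 → f/2.5 → f/2.2 → f/2 → f/1.8 → f/1.6 → f/1.4 → f/1.2 → f/1.1 → f/1.0 — 3 2/3 stops wider (brighter).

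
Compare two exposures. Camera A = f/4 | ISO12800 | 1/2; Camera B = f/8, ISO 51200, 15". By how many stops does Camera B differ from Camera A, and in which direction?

Aperture: f/4 → f/5.6 → f/8 — 2 stops smaller aperture (darker).
Shutter speed: 1/2 → 1 → 2 → 4 → 8 → 15 — 5 stops longer (brighter).
ISO: 12800 → 25600 → 51200 — 2 stops raised (brighter).
Net: −2 +5 +2 = +5 stops.

5 stops brighter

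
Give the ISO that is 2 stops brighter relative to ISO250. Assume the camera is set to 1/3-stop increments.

ISO 1000

ISO: 250 → 320 → 400 → 500 → 640 → 800 → 1000 — 2 stops higher (brighter).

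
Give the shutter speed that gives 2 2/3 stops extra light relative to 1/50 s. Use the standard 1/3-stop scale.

Shutter speed: 1/50 → 1/40 → 1/30 → 1/25 → 1/20 → 1/15 → 1/13 → 1/10 → 1/8 — 2 2/3 stops longer (brighter).

1/8s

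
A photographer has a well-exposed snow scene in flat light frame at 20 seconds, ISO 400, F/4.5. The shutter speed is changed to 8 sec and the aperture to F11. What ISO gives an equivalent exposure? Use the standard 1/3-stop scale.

ISO 6400

Shutter speed: 20 → 15 → 13 → 10 → 8 — 1 1/3 stops shorter (darker).
Aperture: f/4.5 → f/5 → f/5.6 → f/6.3 → f/7.1 → f/8 → f/9 → f/10 → f/11 — 2 2/3 stops stopped down (darker).
Net change so far: 4 stops darker. Offset with the ISO: 400 → 500 → 640 → 800 → 1000 → 1250 → 1600 → 2000 → 2500 → 3200 → 4000 → 5000 → 6400.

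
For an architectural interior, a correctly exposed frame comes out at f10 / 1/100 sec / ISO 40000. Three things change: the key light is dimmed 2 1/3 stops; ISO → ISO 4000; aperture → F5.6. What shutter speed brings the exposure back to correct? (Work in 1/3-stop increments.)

Scene light: 2 1/3 stops darker.
ISO: 40000 → 32000 → 25600 → 20000 → 16000 → 12800 → 10000 → 8000 → 6400 → 5000 → 4000 — 3 1/3 stops dropped (darker).
Aperture: f/10 → f/9 → f/8 → f/7.1 → f/6.3 → f/5.6 — 1 2/3 stops wider (brighter).
Net so far: 4 stops darker. Shutter speed: 1/100 → 1/80 → 1/60 → 1/50 → 1/40 → 1/30 → 1/25 → 1/20 → 1/15 → 1/13 → 1/10 → 1/8 → 1/6.

1/6s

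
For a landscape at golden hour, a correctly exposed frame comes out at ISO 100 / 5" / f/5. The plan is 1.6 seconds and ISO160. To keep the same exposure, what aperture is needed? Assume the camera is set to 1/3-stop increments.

f/3.5

Shutter speed: 5 → 4 → 3.2 → 2.5 → 2 → 1.6 — 1 2/3 stops faster (darker).
ISO: 100 → 125 → 160 — 2/3 stop raised (brighter).
Net change so far: 1 stop darker. Offset with the aperture: f/5 → f/4.5 → f/4 → f/3.5.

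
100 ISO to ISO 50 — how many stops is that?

100 → 50 — count the steps: 1 stop.

1 stop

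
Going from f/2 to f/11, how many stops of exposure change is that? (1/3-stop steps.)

5 stops

f/2 → f/2.2 → f/2.5 → f/2.8 → f/3.2 → f/3.5 → f/4 → f/4.5 → f/5 → f/5.6 → f/6.3 → f/7.1 → f/8 → f/9 → f/10 → f/11 — count the steps: 15 third-stops = 5 stops.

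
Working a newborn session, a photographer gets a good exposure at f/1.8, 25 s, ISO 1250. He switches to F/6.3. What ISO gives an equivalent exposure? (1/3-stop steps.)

Aperture: f/1.8 → f/2 → f/2.2 → f/2.5 → f/2.8 → f/3.2 → f/3.5 → f/4 → f/4.5 → f/5 → f/5.6 → f/6.3 — 3 2/3 stops smaller aperture (darker).
Need 3 2/3 stops brighter from the ISO: 1250 → 1600 → 2000 → 2500 → 3200 → 4000 → 5000 → 6400 → 8000 → 10000 → 12800 → 16000.

ISO 16000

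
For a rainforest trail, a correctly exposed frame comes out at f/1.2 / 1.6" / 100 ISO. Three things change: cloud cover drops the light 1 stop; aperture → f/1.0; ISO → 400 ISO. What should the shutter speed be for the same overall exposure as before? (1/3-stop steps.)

0.5 s

Scene light: 1 stop darker.
Aperture: f/1.2 → f/1.1 → f/1.0 — 2/3 stop larger aperture (brighter).
ISO: 100 → 125 → 160 → 200 → 250 → 320 → 400 — 2 stops higher (brighter).
Net so far: 1 2/3 stops brighter. Shutter speed: 1.6 → 1.3 → 1 → 0.8 → 0.6 → 0.5.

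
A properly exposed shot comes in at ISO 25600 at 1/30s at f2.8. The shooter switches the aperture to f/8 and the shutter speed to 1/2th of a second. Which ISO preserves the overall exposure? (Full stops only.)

Aperture: f/2.8 → f/4 → f/5.6 → f/8 — 3 stops smaller aperture (darker).
Shutter speed: 1/30 → 1/15 → 1/8 → 1/4 → 1/2 — 4 stops longer (brighter).
Net change so far: 1 stop brighter. Offset with the ISO: 25600 → 12800.

ISO 12800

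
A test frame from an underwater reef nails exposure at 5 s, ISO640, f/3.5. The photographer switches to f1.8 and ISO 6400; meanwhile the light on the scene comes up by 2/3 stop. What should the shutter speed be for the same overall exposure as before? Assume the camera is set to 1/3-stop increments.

1/13s

Scene light: 2/3 stop brighter.
Aperture: f/3.5 → f/3.2 → f/2.8 → f/2.5 → f/2.2 → f/2 → f/1.8 — 2 stops opened up (brighter).
ISO: 640 → 800 → 1000 → 1250 → 1600 → 2000 → 2500 → 3200 → 4000 → 5000 → 6400 — 3 1/3 stops raised (brighter).
Net so far: 6 stops brighter. Shutter speed: 5 → 4 → 3.2 → 2.5 → 2 → 1.6 → 1.3 → 1 → 0.8 → 0.6 → 0.5 → 0.4 → 0.3 → 1/4 → 1/5 → 1/6 → 1/8 → 1/10 → 1/13.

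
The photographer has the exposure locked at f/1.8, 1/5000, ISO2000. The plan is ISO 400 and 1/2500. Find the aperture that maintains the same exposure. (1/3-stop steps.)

f/1.1

ISO: 2000 → 1600 → 1250 → 1000 → 800 → 640 → 500 → 400 — 2 1/3 stops dropped (darker).
Shutter speed: 1/5000 → 1/4000 → 1/3200 → 1/2500 — 1 stop longer (brighter).
Net change so far: 1 1/3 stops darker. Offset with the aperture: f/1.8 → f/1.6 → f/1.4 → f/1.2 → f/1.1.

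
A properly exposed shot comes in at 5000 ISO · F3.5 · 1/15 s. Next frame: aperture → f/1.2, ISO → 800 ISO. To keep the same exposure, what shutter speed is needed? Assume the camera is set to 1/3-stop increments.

1/20s

Aperture: f/3.5 → f/3.2 → f/2.8 → f/2.5 → f/2.2 → f/2 → f/1.8 → f/1.6 → f/1.4 → f/1.2 — 3 stops larger aperture (brighter).
ISO: 5000 → 4000 → 3200 → 2500 → 2000 → 1600 → 1250 → 1000 → 800 — 2 2/3 stops lower (darker).
Net change so far: 1/3 stop brighter. Offset with the shutter speed: 1/15 → 1/20.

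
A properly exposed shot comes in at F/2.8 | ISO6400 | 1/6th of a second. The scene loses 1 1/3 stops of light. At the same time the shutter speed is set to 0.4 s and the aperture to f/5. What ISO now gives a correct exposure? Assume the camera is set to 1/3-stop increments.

ISO 20000

Scene light: 1 1/3 stops darker.
Shutter speed: 1/6 → 1/5 → 1/4 → 0.3 → 0.4 — 1 1/3 stops slower (brighter).
Aperture: f/2.8 → f/3.2 → f/3.5 → f/4 → f/4.5 → f/5 — 1 2/3 stops stopped down (darker).
Net so far: 1 2/3 stops darker. ISO: 6400 → 8000 → 10000 → 12800 → 16000 → 20000.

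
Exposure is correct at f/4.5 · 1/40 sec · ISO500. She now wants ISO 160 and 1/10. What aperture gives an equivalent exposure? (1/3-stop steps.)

f/5

ISO: 500 → 400 → 320 → 250 → 200 → 160 — 1 2/3 stops lower (darker).
Shutter speed: 1/40 → 1/30 → 1/25 → 1/20 → 1/15 → 1/13 → 1/10 — 2 stops slower (brighter).
Net change so far: 1/3 stop brighter. Offset with the aperture: f/4.5 → f/5.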